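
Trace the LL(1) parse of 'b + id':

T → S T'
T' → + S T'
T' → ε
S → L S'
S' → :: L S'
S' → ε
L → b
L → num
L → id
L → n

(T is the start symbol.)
LL(1) parsing maintains a stack (initially the start symbol over $) and the input. At each step: if the stack top is a terminal, match it against the current input token; if it is a non-terminal N, replace it with the RHS of M[N, lookahead] (the unique production whose predict set contains the lookahead).

Stack is shown with the top on the left.

Stack       Input     Action
----------------------------
T $         b + id $  output T → S T'
S T' $      b + id $  output S → L S'
L S' T' $   b + id $  output L → b
b S' T' $   b + id $  match 'b'
S' T' $     + id $    output S' → ε
T' $        + id $    output T' → + S T'
+ S T' $    + id $    match '+'
S T' $      id $      output S → L S'
L S' T' $   id $      output L → id
id S' T' $  id $      match 'id'
S' T' $     $         output S' → ε
T' $        $         output T' → ε
$           $         accept

The string is accepted.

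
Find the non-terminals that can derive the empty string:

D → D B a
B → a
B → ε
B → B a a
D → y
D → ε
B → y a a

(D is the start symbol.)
{ 'B', 'D' }

A non-terminal is nullable if it can derive ε (the empty string): either it has an ε-production, or it has a production whose right-hand side consists entirely of nullable non-terminals.

ε-productions: B → ε, D → ε
So B, D are immediately nullable.
Every non-terminal is now nullable.
Nullable = { 'B', 'D' }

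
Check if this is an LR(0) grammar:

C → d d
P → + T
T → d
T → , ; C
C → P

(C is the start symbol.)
Yes, the grammar is LR(0)

A grammar is LR(0) if no state in the canonical LR(0) collection has:
  - both a shift item (dot before a terminal) and a complete item (shift-reduce conflict), or
  - two or more complete items (reduce-reduce conflict; the accept item [C' → C .] counts as a complete item here).

Augment with C' → C and build the canonical LR(0) collection (I0 = CLOSURE({[C' → . C]}), then GOTO on every symbol after a dot until no new states appear). It has 11 states:
  I0: { [C → . P], [C → . d d], [C' → . C], [P → . + T] }  — shift
  I1: { [P → + . T], [T → . , ; C], [T → . d] }  — shift
  I2: { [C' → C .] }  — accept
  I3: { [C → P .] }  — reduce
  I4: { [C → d . d] }  — shift
  I5: { [C → d d .] }  — reduce
  I6: { [T → , . ; C] }  — shift
  I7: { [P → + T .] }  — reduce
  I8: { [T → d .] }  — reduce
  I9: { [C → . P], [C → . d d], [P → . + T], [T → , ; . C] }  — shift
  I10: { [T → , ; C .] }  — reduce

Every state is either a pure shift/goto state or contains exactly one complete item and nothing to shift — no conflicts. The grammar is LR(0).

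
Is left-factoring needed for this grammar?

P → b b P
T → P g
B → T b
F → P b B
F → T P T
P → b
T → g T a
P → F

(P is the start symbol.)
Left-factoring is needed when two productions for the same non-terminal
share a common prefix on the right-hand side.

Productions for P:
  P → b b P
  P → b
  P → F
Productions for T:
  T → P g
  T → g T a
Productions for F:
  F → P b B
  F → T P T

Found common prefix 'b' in productions for P

Answer: Yes, P has productions with common prefix 'b'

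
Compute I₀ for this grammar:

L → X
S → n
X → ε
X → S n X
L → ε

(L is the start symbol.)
First, augment the grammar with L' → L
I₀ = CLOSURE({ [L' → . L] }):
  [L' → . L] has the dot before L: add [L → . X], [L → .]
  [L → . X] has the dot before X: add [X → .], [X → . S n X]
  [X → . S n X] has the dot before S: add [S → . n]
No further items can be added.

I₀ = { [L → . X], [L → .], [L' → . L], [S → . n], [X → . S n X], [X → .] }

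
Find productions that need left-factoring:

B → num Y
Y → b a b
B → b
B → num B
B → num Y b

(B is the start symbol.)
Left-factoring is needed when two productions for the same non-terminal
share a common prefix on the right-hand side.

Productions for B:
  B → num Y
  B → b
  B → num B
  B → num Y b

Found common prefix 'num' in productions for B

Answer: Yes, B has productions with common prefix 'num'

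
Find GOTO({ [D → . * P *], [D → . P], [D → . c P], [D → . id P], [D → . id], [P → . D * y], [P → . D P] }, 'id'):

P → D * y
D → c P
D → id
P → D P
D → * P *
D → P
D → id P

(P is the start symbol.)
{ [D → . * P *], [D → . P], [D → . c P], [D → . id P], [D → . id], [D → id . P], [D → id .], [P → . D * y], [P → . D P] }

GOTO(I, 'id') = CLOSURE({ [A → αX.β] : [A → α.Xβ] ∈ I, X = 'id' })

Items with dot before 'id', with the dot advanced:
  [D → . id] → [D → id .]
  [D → . id P] → [D → id . P]
Closure of the advanced items:
  [D → id . P] has the dot before P: add [P → . D * y], [P → . D P]
  [P → . D * y] has the dot before D: add [D → . c P], [D → . id], [D → . * P *], [D → . P], [D → . id P]

GOTO = { [D → . * P *], [D → . P], [D → . c P], [D → . id P], [D → . id], [D → id . P], [D → id .], [P → . D * y], [P → . D P] }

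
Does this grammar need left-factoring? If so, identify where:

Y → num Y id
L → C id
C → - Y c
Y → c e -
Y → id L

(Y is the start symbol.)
No, left-factoring is not needed

Left-factoring is needed when two productions for the same non-terminal
share a common prefix on the right-hand side.

Productions for Y:
  Y → num Y id
  Y → c e -
  Y → id L

No common prefixes found.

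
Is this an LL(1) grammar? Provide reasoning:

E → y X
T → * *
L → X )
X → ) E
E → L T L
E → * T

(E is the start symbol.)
A grammar is LL(1) if for each non-terminal N with multiple productions, the predict sets of those productions are pairwise disjoint, where PREDICT(N → α) = (FIRST(α) \ {ε}) ∪ (FOLLOW(N) if α ⇒* ε).

Relevant sets:
  FIRST(L) = { ')' }

For E:
  PREDICT(E → y X) = { 'y' }
  PREDICT(E → L T L) = { ')' }
  PREDICT(E → '*' T) = { '*' }
T, L, X have a single production, so nothing to check there.

All predict sets are disjoint. The grammar IS LL(1).

Answer: Yes, the grammar is LL(1).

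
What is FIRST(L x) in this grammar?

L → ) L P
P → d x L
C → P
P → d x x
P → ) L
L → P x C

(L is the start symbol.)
FIRST sets of the non-terminals involved (from the grammar, by fixed-point iteration):
  FIRST(L) = { ')', 'd' }

To compute FIRST(L x), process the symbols left to right:
Symbol L is a non-terminal. Add FIRST(L) \ {ε} = { ')', 'd' }
L is not nullable (ε ∉ FIRST(L)), so stop here.
FIRST(L x) = { ')', 'd' }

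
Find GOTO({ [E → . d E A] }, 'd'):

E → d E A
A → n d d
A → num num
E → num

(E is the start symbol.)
GOTO(I, 'd') = CLOSURE({ [A → αX.β] : [A → α.Xβ] ∈ I, X = 'd' })

Items with dot before 'd', with the dot advanced:
  [E → . d E A] → [E → d . E A]
Closure of the advanced items:
  [E → d . E A] has the dot before E: add [E → . d E A], [E → . num]

GOTO = { [E → . d E A], [E → . num], [E → d . E A] }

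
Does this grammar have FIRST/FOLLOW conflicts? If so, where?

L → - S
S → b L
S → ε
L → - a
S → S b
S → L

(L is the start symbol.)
Nullable non-terminals: S.
FIRST sets used below: FIRST(S) = { '-', 'b', ε }, FIRST(L) = { '-' }

S: nullable alternative(s) S → ε; FOLLOW(S) = { $, 'b' }
  S → b L: FIRST \ {ε} = { 'b' } — overlaps FOLLOW(S) on { 'b' }: CONFLICT
  S → ε: FIRST \ {ε} = { } — this is the only nullable alternative, skip
  S → S b: FIRST \ {ε} = { '-', 'b' } — overlaps FOLLOW(S) on { 'b' }: CONFLICT
  S → L: FIRST \ {ε} = { '-' } — disjoint from FOLLOW(S)

L has no nullable alternative, so no FIRST/FOLLOW check is needed there.

So the grammar has 2 FIRST/FOLLOW conflicts (marked CONFLICT above).

Answer: Yes. S → b L with FOLLOW(S) on { 'b' }; S → S b with FOLLOW(S) on { 'b' }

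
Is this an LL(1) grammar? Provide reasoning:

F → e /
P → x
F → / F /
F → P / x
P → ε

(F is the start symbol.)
A grammar is LL(1) if for each non-terminal N with multiple productions, the predict sets of those productions are pairwise disjoint, where PREDICT(N → α) = (FIRST(α) \ {ε}) ∪ (FOLLOW(N) if α ⇒* ε).

Relevant sets:
  FIRST(P) = { 'x', ε }
  FOLLOW(P) = { '/' }

For F:
  PREDICT(F → e '/') = { 'e' }
  PREDICT(F → '/' F '/') = { '/' }
  PREDICT(F → P '/' x) = { '/', 'x' }
For P:
  PREDICT(P → x) = { 'x' }
  PREDICT(P → ε) = { '/' }

Conflict found: Predict set conflict for F: { '/' }
The grammar is NOT LL(1).

Answer: No. Predict set conflict for F: { '/' }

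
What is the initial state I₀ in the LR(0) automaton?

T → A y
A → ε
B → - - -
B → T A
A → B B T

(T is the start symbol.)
First, augment the grammar with T' → T
I₀ = CLOSURE({ [T' → . T] }):
  [T' → . T] has the dot before T: add [T → . A y]
  [T → . A y] has the dot before A: add [A → .], [A → . B B T]
  [A → . B B T] has the dot before B: add [B → . - - -], [B → . T A]
No further items can be added.

I₀ = { [A → . B B T], [A → .], [B → . - - -], [B → . T A], [T → . A y], [T' → . T] }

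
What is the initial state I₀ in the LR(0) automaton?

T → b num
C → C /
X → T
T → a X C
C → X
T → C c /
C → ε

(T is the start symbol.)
First, augment the grammar with T' → T
I₀ = CLOSURE({ [T' → . T] }):
  [T' → . T] has the dot before T: add [T → . b num], [T → . a X C], [T → . C c /]
  [T → . C c /] has the dot before C: add [C → . C /], [C → . X], [C → .]
  [C → . X] has the dot before X: add [X → . T]
No further items can be added.

I₀ = { [C → . C /], [C → . X], [C → .], [T → . C c /], [T → . a X C], [T → . b num], [T' → . T], [X → . T] }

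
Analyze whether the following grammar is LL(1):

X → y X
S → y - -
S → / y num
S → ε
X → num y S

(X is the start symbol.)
Yes, the grammar is LL(1).

A grammar is LL(1) if for each non-terminal N with multiple productions, the predict sets of those productions are pairwise disjoint, where PREDICT(N → α) = (FIRST(α) \ {ε}) ∪ (FOLLOW(N) if α ⇒* ε).

Relevant sets:
  FOLLOW(S) = { $ }

For X:
  PREDICT(X → y X) = { 'y' }
  PREDICT(X → num y S) = { 'num' }
For S:
  PREDICT(S → y '-' '-') = { 'y' }
  PREDICT(S → '/' y num) = { '/' }
  PREDICT(S → ε) = { $ }

All predict sets are disjoint. The grammar IS LL(1).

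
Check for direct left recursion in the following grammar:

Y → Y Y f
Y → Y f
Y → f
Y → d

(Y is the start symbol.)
Yes, Y is left-recursive

Direct left recursion occurs when N → N α for some non-terminal N (the right-hand side begins with the left-hand side itself).

Y → Y Y f: LEFT RECURSIVE (starts with Y)
Y → Y f: LEFT RECURSIVE (starts with Y)
Y → f: starts with f
Y → d: starts with d

The grammar has direct left recursion on: Y.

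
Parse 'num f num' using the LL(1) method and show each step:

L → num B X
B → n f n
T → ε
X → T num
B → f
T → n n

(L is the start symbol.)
LL(1) parsing maintains a stack (initially the start symbol over $) and the input. At each step: if the stack top is a terminal, match it against the current input token; if it is a non-terminal N, replace it with the RHS of M[N, lookahead] (the unique production whose predict set contains the lookahead).

Stack is shown with the top on the left.

Stack      Input        Action
------------------------------
L $        num f num $  output L → num B X
num B X $  num f num $  match 'num'
B X $      f num $      output B → f
f X $      f num $      match 'f'
X $        num $        output X → T num
T num $    num $        output T → ε
num $      num $        match 'num'
$          $            accept

The string is accepted.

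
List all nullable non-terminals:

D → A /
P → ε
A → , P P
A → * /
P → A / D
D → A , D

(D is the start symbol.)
ε-productions: P → ε
So P is immediately nullable.
No further non-terminal can be added: every production for the remaining non-terminals contains a terminal or a non-nullable non-terminal.
Nullable = { 'P' }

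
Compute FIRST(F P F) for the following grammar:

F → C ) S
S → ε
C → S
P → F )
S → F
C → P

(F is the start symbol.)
FIRST sets of the non-terminals involved (from the grammar, by fixed-point iteration):
  FIRST(F) = { ')' }

To compute FIRST(F P F), process the symbols left to right:
Symbol F is a non-terminal. Add FIRST(F) \ {ε} = { ')' }
F is not nullable (ε ∉ FIRST(F)), so stop here.
FIRST(F P F) = { ')' }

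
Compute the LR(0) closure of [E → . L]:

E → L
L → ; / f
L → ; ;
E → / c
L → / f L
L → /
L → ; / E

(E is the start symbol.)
{ [E → . L], [L → . / f L], [L → . /], [L → . ; / E], [L → . ; / f], [L → . ; ;] }

To compute CLOSURE, for each item [A → α.Bβ] where B is a non-terminal, add [B → .γ] for all productions B → γ; repeat for the newly added items until nothing changes.

Start with: [E → . L]
  [E → . L] has the dot before L: add [L → . ; / f], [L → . ; ;], [L → . / f L], [L → . /], [L → . ; / E]
No further items can be added.

CLOSURE = { [E → . L], [L → . / f L], [L → . /], [L → . ; / E], [L → . ; / f], [L → . ; ;] }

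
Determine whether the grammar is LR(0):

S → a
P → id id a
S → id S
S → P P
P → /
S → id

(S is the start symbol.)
No. Shift-reduce conflict between [S → id .] and [P → . /]

Augment with S' → S and build the canonical LR(0) collection (I0 = CLOSURE({[S' → . S]}), then GOTO on every symbol after a dot until no new states appear). It has 13 states:
  I0: { [P → . /], [P → . id id a], [S → . P P], [S → . a], [S → . id S], [S → . id], [S' → . S] }  — shift
  I1: { [P → / .] }  — reduce
  I2: { [P → . /], [P → . id id a], [S → P . P] }  — shift
  I3: { [S' → S .] }  — accept
  I4: { [S → a .] }  — reduce
  I5: { [P → . /], [P → . id id a], [P → id . id a], [S → . P P], [S → . a], [S → . id S], [S → . id], [S → id . S], [S → id .] }  — shift, reduce
  I6: { [S → id S .] }  — reduce
  I7: { [P → . /], [P → . id id a], [P → id . id a], [P → id id . a], [S → . P P], [S → . a], [S → . id S], [S → . id], [S → id . S], [S → id .] }  — shift, reduce
  I8: { [P → id id a .], [S → a .] }  — 2 reduces
  I9: { [S → P P .] }  — reduce
  I10: { [P → id . id a] }  — shift
  I11: { [P → id id . a] }  — shift
  I12: { [P → id id a .] }  — reduce

Conflict in state I5:
  Shift-reduce conflict between [S → id .] and [P → . /]
So the grammar is NOT LR(0).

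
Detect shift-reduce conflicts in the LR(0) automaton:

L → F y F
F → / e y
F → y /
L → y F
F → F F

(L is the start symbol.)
Yes — I5: [F → y / .] vs [F → / . e y]; I6: [L → y F .] vs [F → . / e y]; I9: [F → F F .] vs [F → . / e y]; I13: [L → F y F .] vs [F → . / e y]

A shift-reduce conflict occurs when an LR(0) state has both:
  - a complete (reduce) item [A → α .] (dot at the end), and
  - a shift item [B → β . c γ] (dot before a terminal).

Augment with L' → L and build the canonical LR(0) collection (I0 = CLOSURE({[L' → . L]}), then GOTO on every symbol after a dot until no new states appear). It has 14 states:
  I0: { [F → . / e y], [F → . F F], [F → . y /], [L → . F y F], [L → . y F], [L' → . L] }  — shift
  I1: { [F → / . e y] }  — shift
  I2: { [F → . / e y], [F → . F F], [F → . y /], [F → F . F], [L → F . y F] }  — shift
  I3: { [L' → L .] }  — accept
  I4: { [F → . / e y], [F → . F F], [F → . y /], [F → y . /], [L → y . F] }  — shift
  I5: { [F → / . e y], [F → y / .] }  — shift, reduce
  I6: { [F → . / e y], [F → . F F], [F → . y /], [F → F . F], [L → y F .] }  — shift, reduce
  I7: { [F → y . /] }  — shift
  I8: { [F → y / .] }  — reduce
  I9: { [F → . / e y], [F → . F F], [F → . y /], [F → F . F], [F → F F .] }  — shift, reduce
  I10: { [F → / e . y] }  — shift
  I11: { [F → / e y .] }  — reduce
  I12: { [F → . / e y], [F → . F F], [F → . y /], [F → y . /], [L → F y . F] }  — shift
  I13: { [F → . / e y], [F → . F F], [F → . y /], [F → F . F], [L → F y F .] }  — shift, reduce

I5 contains reduce item [F → y / .] and shift item [F → / . e y] — shift-reduce conflict.
I6 contains reduce item [L → y F .] and shift items [F → . / e y], [F → . y /] — shift-reduce conflict.
I9 contains reduce item [F → F F .] and shift items [F → . / e y], [F → . y /] — shift-reduce conflict.
I13 contains reduce item [L → F y F .] and shift items [F → . / e y], [F → . y /] — shift-reduce conflict.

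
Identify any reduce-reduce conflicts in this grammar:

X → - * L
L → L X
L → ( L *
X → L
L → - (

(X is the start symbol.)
No reduce-reduce conflicts

A reduce-reduce conflict occurs when an LR(0) state has two complete items [A → α .] and [B → β .] — both call for a reduction, and with no lookahead the parser cannot choose between them.

Augment with X' → X and build the canonical LR(0) collection (I0 = CLOSURE({[X' → . X]}), then GOTO on every symbol after a dot until no new states appear). It has 12 states:
  I0: { [L → . ( L *], [L → . - (], [L → . L X], [X → . - * L], [X → . L], [X' → . X] }  — shift
  I1: { [L → ( . L *], [L → . ( L *], [L → . - (], [L → . L X] }  — shift
  I2: { [L → - . (], [X → - . * L] }  — shift
  I3: { [L → . ( L *], [L → . - (], [L → . L X], [L → L . X], [X → . - * L], [X → . L], [X → L .] }  — shift, reduce
  I4: { [X' → X .] }  — accept
  I5: { [L → L X .] }  — reduce
  I6: { [L → - ( .] }  — reduce
  I7: { [L → . ( L *], [L → . - (], [L → . L X], [X → - * . L] }  — shift
  I8: { [L → - . (] }  — shift
  I9: { [L → . ( L *], [L → . - (], [L → . L X], [L → L . X], [X → - * L .], [X → . - * L], [X → . L] }  — shift, reduce
  I10: { [L → ( L . *], [L → . ( L *], [L → . - (], [L → . L X], [L → L . X], [X → . - * L], [X → . L] }  — shift
  I11: { [L → ( L * .] }  — reduce

No state contains more than one complete item.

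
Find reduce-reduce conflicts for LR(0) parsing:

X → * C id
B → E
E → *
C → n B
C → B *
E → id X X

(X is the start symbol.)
No reduce-reduce conflicts

A reduce-reduce conflict occurs when an LR(0) state has two complete items [A → α .] and [B → β .] — both call for a reduction, and with no lookahead the parser cannot choose between them.

Augment with X' → X and build the canonical LR(0) collection (I0 = CLOSURE({[X' → . X]}), then GOTO on every symbol after a dot until no new states appear). It has 14 states:
  I0: { [X → . * C id], [X' → . X] }  — shift
  I1: { [B → . E], [C → . B *], [C → . n B], [E → . *], [E → . id X X], [X → * . C id] }  — shift
  I2: { [X' → X .] }  — accept
  I3: { [E → * .] }  — reduce
  I4: { [C → B . *] }  — shift
  I5: { [X → * C . id] }  — shift
  I6: { [B → E .] }  — reduce
  I7: { [E → id . X X], [X → . * C id] }  — shift
  I8: { [B → . E], [C → n . B], [E → . *], [E → . id X X] }  — shift
  I9: { [C → n B .] }  — reduce
  I10: { [E → id X . X], [X → . * C id] }  — shift
  I11: { [E → id X X .] }  — reduce
  I12: { [X → * C id .] }  — reduce
  I13: { [C → B * .] }  — reduce

No state contains more than one complete item.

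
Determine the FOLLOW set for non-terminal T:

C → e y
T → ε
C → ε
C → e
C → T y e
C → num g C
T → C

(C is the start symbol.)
{ 'y' }

In C → T y e: T is followed by y e, add FIRST(y e) \ {ε} = { 'y' }

Taking the union: FOLLOW(T) = { 'y' }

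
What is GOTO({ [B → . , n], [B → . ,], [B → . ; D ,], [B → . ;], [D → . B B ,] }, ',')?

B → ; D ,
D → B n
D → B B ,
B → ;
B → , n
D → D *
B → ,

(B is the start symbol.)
{ [B → , . n], [B → , .] }

GOTO(I, ',') = CLOSURE({ [A → αX.β] : [A → α.Xβ] ∈ I, X = ',' })

Items with dot before ',', with the dot advanced:
  [B → . ,] → [B → , .]
  [B → . , n] → [B → , . n]
Closure adds nothing (no advanced item has the dot before a non-terminal).

GOTO = { [B → , . n], [B → , .] }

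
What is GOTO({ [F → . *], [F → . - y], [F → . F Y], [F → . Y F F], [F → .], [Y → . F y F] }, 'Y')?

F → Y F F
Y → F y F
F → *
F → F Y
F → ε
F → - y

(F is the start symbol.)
{ [F → . *], [F → . - y], [F → . F Y], [F → . Y F F], [F → .], [F → Y . F F], [Y → . F y F] }

GOTO(I, 'Y') = CLOSURE({ [A → αX.β] : [A → α.Xβ] ∈ I, X = 'Y' })

Items with dot before 'Y', with the dot advanced:
  [F → . Y F F] → [F → Y . F F]
Closure of the advanced items:
  [F → Y . F F] has the dot before F: add [F → . Y F F], [F → . *], [F → . F Y], [F → .], [F → . - y]
  [F → . Y F F] has the dot before Y: add [Y → . F y F]

GOTO = { [F → . *], [F → . - y], [F → . F Y], [F → . Y F F], [F → .], [F → Y . F F], [Y → . F y F] }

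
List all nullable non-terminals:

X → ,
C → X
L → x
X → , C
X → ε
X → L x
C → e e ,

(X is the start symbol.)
A non-terminal is nullable if it can derive ε (the empty string): either it has an ε-production, or it has a production whose right-hand side consists entirely of nullable non-terminals.

ε-productions: X → ε
So X is immediately nullable.
C → X: every symbol on the right is nullable, so C is nullable too.
No further non-terminal can be added: every production for the remaining non-terminals contains a terminal or a non-nullable non-terminal.
Nullable = { 'C', 'X' }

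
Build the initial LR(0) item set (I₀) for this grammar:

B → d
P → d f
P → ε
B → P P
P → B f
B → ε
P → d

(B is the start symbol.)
First, augment the grammar with B' → B
I₀ = CLOSURE({ [B' → . B] }):
  [B' → . B] has the dot before B: add [B → . d], [B → . P P], [B → .]
  [B → . P P] has the dot before P: add [P → . d f], [P → .], [P → . B f], [P → . d]
No further items can be added.

I₀ = { [B → . P P], [B → . d], [B → .], [B' → . B], [P → . B f], [P → . d f], [P → . d], [P → .] }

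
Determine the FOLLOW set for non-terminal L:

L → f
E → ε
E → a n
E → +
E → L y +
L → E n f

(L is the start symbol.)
{ $, 'y' }

L is the start symbol, so $ ∈ FOLLOW(L).
In E → L y +: L is followed by y '+', add FIRST(y '+') \ {ε} = { 'y' }

Taking the union: FOLLOW(L) = { $, 'y' }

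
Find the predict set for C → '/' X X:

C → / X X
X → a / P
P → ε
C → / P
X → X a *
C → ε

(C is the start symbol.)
{ '/' }

PREDICT(C → '/' X X) = (FIRST(RHS) \ {ε}) ∪ (FOLLOW(C) if ε ∈ FIRST(RHS), i.e. RHS ⇒* ε)
FIRST('/' X X) = { '/' }
ε ∉ FIRST('/' X X), so FOLLOW(C) is not added.
PREDICT(C → '/' X X) = { '/' }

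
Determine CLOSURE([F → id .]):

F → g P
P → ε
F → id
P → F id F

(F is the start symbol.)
{ [F → id .] }

To compute CLOSURE, for each item [A → α.Bβ] where B is a non-terminal, add [B → .γ] for all productions B → γ; repeat for the newly added items until nothing changes.

Start with: [F → id .]
The dot is at the end, so nothing is added.

CLOSURE = { [F → id .] }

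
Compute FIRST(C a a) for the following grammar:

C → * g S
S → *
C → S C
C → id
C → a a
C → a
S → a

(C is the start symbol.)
{ '*', 'a', 'id' }

FIRST sets of the non-terminals involved (from the grammar, by fixed-point iteration):
  FIRST(C) = { '*', 'a', 'id' }

To compute FIRST(C a a), process the symbols left to right:
Symbol C is a non-terminal. Add FIRST(C) \ {ε} = { '*', 'a', 'id' }
C is not nullable (ε ∉ FIRST(C)), so stop here.
FIRST(C a a) = { '*', 'a', 'id' }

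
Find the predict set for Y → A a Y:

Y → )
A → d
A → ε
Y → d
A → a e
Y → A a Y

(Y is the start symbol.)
{ 'a', 'd' }

PREDICT(Y → A a Y) = (FIRST(RHS) \ {ε}) ∪ (FOLLOW(Y) if ε ∈ FIRST(RHS), i.e. RHS ⇒* ε)
FIRST(A) = { 'a', 'd', ε }
FIRST(A a Y) = { 'a', 'd' }
ε ∉ FIRST(A a Y), so FOLLOW(Y) is not added.
PREDICT(Y → A a Y) = { 'a', 'd' }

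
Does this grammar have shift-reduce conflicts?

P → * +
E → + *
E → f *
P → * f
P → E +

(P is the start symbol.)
No shift-reduce conflicts

A shift-reduce conflict occurs when an LR(0) state has both:
  - a complete (reduce) item [A → α .] (dot at the end), and
  - a shift item [B → β . c γ] (dot before a terminal).

Augment with P' → P and build the canonical LR(0) collection (I0 = CLOSURE({[P' → . P]}), then GOTO on every symbol after a dot until no new states appear). It has 11 states:
  I0: { [E → . + *], [E → . f *], [P → . * +], [P → . * f], [P → . E +], [P' → . P] }  — shift
  I1: { [P → * . +], [P → * . f] }  — shift
  I2: { [E → + . *] }  — shift
  I3: { [P → E . +] }  — shift
  I4: { [P' → P .] }  — accept
  I5: { [E → f . *] }  — shift
  I6: { [E → f * .] }  — reduce
  I7: { [P → E + .] }  — reduce
  I8: { [E → + * .] }  — reduce
  I9: { [P → * + .] }  — reduce
  I10: { [P → * f .] }  — reduce

No state contains both a complete item and a shift item.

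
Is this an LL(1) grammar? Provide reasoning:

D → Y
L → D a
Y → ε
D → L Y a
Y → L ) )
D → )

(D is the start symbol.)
No. Predict set conflict for D: { ')', 'a' }

Relevant sets:
  FIRST(Y) = { ')', 'a', ε }
  FIRST(L) = { ')', 'a' }
  FOLLOW(D) = { $, 'a' }
  FOLLOW(Y) = { $, 'a' }

For D:
  PREDICT(D → Y) = { $, ')', 'a' }
  PREDICT(D → L Y a) = { ')', 'a' }
  PREDICT(D → ')') = { ')' }
For Y:
  PREDICT(Y → ε) = { $, 'a' }
  PREDICT(Y → L ')' ')') = { ')', 'a' }
L has a single production, so nothing to check there.

Conflict found: Predict set conflict for D: { ')', 'a' }
The grammar is NOT LL(1).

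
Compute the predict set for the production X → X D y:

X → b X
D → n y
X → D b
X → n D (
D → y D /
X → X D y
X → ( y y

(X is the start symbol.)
{ '(', 'b', 'n', 'y' }

PREDICT(X → X D y) = (FIRST(RHS) \ {ε}) ∪ (FOLLOW(X) if ε ∈ FIRST(RHS), i.e. RHS ⇒* ε)
FIRST(X) = { '(', 'b', 'n', 'y' }
FIRST(X D y) = { '(', 'b', 'n', 'y' }
ε ∉ FIRST(X D y), so FOLLOW(X) is not added.
PREDICT(X → X D y) = { '(', 'b', 'n', 'y' }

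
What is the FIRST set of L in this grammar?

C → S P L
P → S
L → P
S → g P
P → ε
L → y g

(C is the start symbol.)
FIRST sets of the other non-terminals involved (by the same procedure, iterated to a fixed point):
  FIRST(P) = { 'g', ε }

From L → P:
  - P is a non-terminal: add FIRST(P) \ {ε} = { 'g' }
    P is nullable and nothing follows, so the whole right-hand side can vanish: ε ∈ FIRST(L)
From L → y g:
  - y is a terminal: add 'y' and stop

Collecting: FIRST(L) = { 'g', 'y', ε }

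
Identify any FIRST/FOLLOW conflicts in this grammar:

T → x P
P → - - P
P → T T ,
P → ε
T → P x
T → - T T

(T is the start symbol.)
Nullable non-terminals: P.
FIRST sets used below: FIRST(T) = { '-', 'x' }

P: nullable alternative(s) P → ε; FOLLOW(P) = { $, ',', '-', 'x' }
  P → - - P: FIRST \ {ε} = { '-' } — overlaps FOLLOW(P) on { '-' }: CONFLICT
  P → T T ,: FIRST \ {ε} = { '-', 'x' } — overlaps FOLLOW(P) on { '-', 'x' }: CONFLICT
  P → ε: FIRST \ {ε} = { } — this is the only nullable alternative, skip

T has no nullable alternative, so no FIRST/FOLLOW check is needed there.

So the grammar has 2 FIRST/FOLLOW conflicts (marked CONFLICT above).

Answer: Yes. P → '-' '-' P with FOLLOW(P) on { '-' }; P → T T ',' with FOLLOW(P) on { '-', 'x' }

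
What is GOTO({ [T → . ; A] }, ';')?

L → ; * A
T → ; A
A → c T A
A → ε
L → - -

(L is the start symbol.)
{ [A → . c T A], [A → .], [T → ; . A] }

GOTO(I, ';') = CLOSURE({ [A → αX.β] : [A → α.Xβ] ∈ I, X = ';' })

Items with dot before ';', with the dot advanced:
  [T → . ; A] → [T → ; . A]
Closure of the advanced items:
  [T → ; . A] has the dot before A: add [A → . c T A], [A → .]

GOTO = { [A → . c T A], [A → .], [T → ; . A] }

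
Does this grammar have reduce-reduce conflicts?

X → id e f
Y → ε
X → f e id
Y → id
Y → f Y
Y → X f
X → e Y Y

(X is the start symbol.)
Yes — I15: [X → f e id .] vs [Y → id .]

A reduce-reduce conflict occurs when an LR(0) state has two complete items [A → α .] and [B → β .] — both call for a reduction, and with no lookahead the parser cannot choose between them.

Augment with X' → X and build the canonical LR(0) collection (I0 = CLOSURE({[X' → . X]}), then GOTO on every symbol after a dot until no new states appear). It has 18 states:
  I0: { [X → . e Y Y], [X → . f e id], [X → . id e f], [X' → . X] }  — shift
  I1: { [X' → X .] }  — accept
  I2: { [X → . e Y Y], [X → . f e id], [X → . id e f], [X → e . Y Y], [Y → . X f], [Y → . f Y], [Y → . id], [Y → .] }  — shift, reduce
  I3: { [X → f . e id] }  — shift
  I4: { [X → id . e f] }  — shift
  I5: { [X → id e . f] }  — shift
  I6: { [X → id e f .] }  — reduce
  I7: { [X → f e . id] }  — shift
  I8: { [X → f e id .] }  — reduce
  I9: { [Y → X . f] }  — shift
  I10: { [X → . e Y Y], [X → . f e id], [X → . id e f], [X → e Y . Y], [Y → . X f], [Y → . f Y], [Y → . id], [Y → .] }  — shift, reduce
  I11: { [X → . e Y Y], [X → . f e id], [X → . id e f], [X → f . e id], [Y → . X f], [Y → . f Y], [Y → . id], [Y → .], [Y → f . Y] }  — shift, reduce
  I12: { [X → id . e f], [Y → id .] }  — shift, reduce
  I13: { [Y → f Y .] }  — reduce
  I14: { [X → . e Y Y], [X → . f e id], [X → . id e f], [X → e . Y Y], [X → f e . id], [Y → . X f], [Y → . f Y], [Y → . id], [Y → .] }  — shift, reduce
  I15: { [X → f e id .], [X → id . e f], [Y → id .] }  — shift, 2 reduces
  I16: { [X → e Y Y .] }  — reduce
  I17: { [Y → X f .] }  — reduce

I15 contains complete items [X → f e id .], [Y → id .] — reduce-reduce conflict.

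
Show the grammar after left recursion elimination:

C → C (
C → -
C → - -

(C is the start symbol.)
C is directly left-recursive. The standard transformation for
  A → A α₁ | ... | A α_m | β₁ | ... | β_n
is
  A  → β₁ A' | ... | β_n A'
  A' → α₁ A' | ... | α_m A' | ε

C → - becomes C → - C'
C → - - becomes C → - - C'
C → C ( becomes C' → ( C'
Add C' → ε

Resulting grammar:
C → - C'
C → - - C'
C' → ( C'
C' → ε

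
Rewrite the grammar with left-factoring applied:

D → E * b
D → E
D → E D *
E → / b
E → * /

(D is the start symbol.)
Left-factoring transforms A → αβ₁ | αβ₂ into A → αA' and A' → β₁ | β₂
(α is the longest common prefix among the alternatives). Repeat until
no nonterminal has two alternatives with a common prefix.

Round 1: D has alternatives sharing prefix 'E'. Introduce D': D → E D'
  Add: D' → * b
  Add: D' → ε
  Add: D' → D *

No remaining common prefixes — done.

Resulting grammar:
D → E D'
D' → * b
D' → ε
D' → D *
E → / b
E → * /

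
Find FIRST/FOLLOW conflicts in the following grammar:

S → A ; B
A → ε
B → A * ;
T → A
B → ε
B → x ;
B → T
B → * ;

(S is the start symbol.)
No FIRST/FOLLOW conflicts.

A FIRST/FOLLOW conflict occurs when a non-terminal N has a nullable alternative N → β (β ⇒* ε) and another alternative N → α with FIRST(α) ∩ FOLLOW(N) ≠ ∅: on such a lookahead the parser cannot decide between expanding α and letting N vanish via β.

Nullable non-terminals: A, B, T.
FIRST sets used below: FIRST(A) = { ε }, FIRST(T) = { ε }
A has a nullable alternative but only one production, so nothing to check.

B: nullable alternative(s) B → ε, B → T; FOLLOW(B) = { $ }
  B → A * ;: FIRST \ {ε} = { '*' } — disjoint from FOLLOW(B)
  B → ε: FIRST \ {ε} = { } — disjoint from FOLLOW(B)
  B → x ;: FIRST \ {ε} = { 'x' } — disjoint from FOLLOW(B)
  B → T: FIRST \ {ε} = { } — disjoint from FOLLOW(B)
  B → * ;: FIRST \ {ε} = { '*' } — disjoint from FOLLOW(B)
T has a nullable alternative but only one production, so nothing to check.

S has no nullable alternative, so no FIRST/FOLLOW check is needed there.

No FIRST/FOLLOW conflicts found.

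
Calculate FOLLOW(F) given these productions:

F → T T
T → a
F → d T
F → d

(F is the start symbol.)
{ $ }

To compute FOLLOW(F), find every occurrence of F on a right-hand side N → α F β: add FIRST(β) \ {ε}, and if β is empty or nullable also add FOLLOW(N). Iterate to a fixed point.

F is the start symbol, so $ ∈ FOLLOW(F).
F does not occur on any right-hand side.

Taking the union: FOLLOW(F) = { $ }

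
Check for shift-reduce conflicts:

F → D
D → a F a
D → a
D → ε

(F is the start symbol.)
Yes — I0: [D → .] vs [D → . a]; I3: [D → .] vs [D → . a]

Augment with F' → F and build the canonical LR(0) collection (I0 = CLOSURE({[F' → . F]}), then GOTO on every symbol after a dot until no new states appear). It has 6 states:
  I0: { [D → . a F a], [D → . a], [D → .], [F → . D], [F' → . F] }  — shift, reduce
  I1: { [F → D .] }  — reduce
  I2: { [F' → F .] }  — accept
  I3: { [D → . a F a], [D → . a], [D → .], [D → a . F a], [D → a .], [F → . D] }  — shift, 2 reduces
  I4: { [D → a F . a] }  — shift
  I5: { [D → a F a .] }  — reduce

I0 contains reduce item [D → .] and shift items [D → . a], [D → . a F a] — shift-reduce conflict.
I3 contains reduce items [D → .], [D → a .] and shift items [D → . a], [D → . a F a] — shift-reduce conflict.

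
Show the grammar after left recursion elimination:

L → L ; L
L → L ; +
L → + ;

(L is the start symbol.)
L is directly left-recursive. The standard transformation for
  A → A α₁ | ... | A α_m | β₁ | ... | β_n
is
  A  → β₁ A' | ... | β_n A'
  A' → α₁ A' | ... | α_m A' | ε

L → + ; becomes L → + ; L'
L → L ; L becomes L' → ; L L'
L → L ; + becomes L' → ; + L'
Add L' → ε

Resulting grammar:
L → + ; L'
L' → ; L L'
L' → ; + L'
L' → ε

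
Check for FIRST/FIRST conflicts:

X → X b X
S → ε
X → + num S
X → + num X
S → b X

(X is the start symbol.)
Yes. X → X b X / X → '+' num S on { '+' }; X → X b X / X → '+' num X on { '+' }; X → '+' num S / X → '+' num X on { '+' }

FIRST sets of the non-terminals at (or reachable through a nullable prefix from) the front of some alternative:
  FIRST(X) = { '+' }

Productions for X:
  X → X b X: FIRST = { '+' }
  X → + num S: FIRST = { '+' }
  X → + num X: FIRST = { '+' }
Productions for S:
  S → ε: FIRST = { ε }
  S → b X: FIRST = { 'b' }

Conflict for X: X → X b X and X → + num S
  Overlap: { '+' }
Conflict for X: X → X b X and X → + num X
  Overlap: { '+' }
Conflict for X: X → + num S and X → + num X
  Overlap: { '+' }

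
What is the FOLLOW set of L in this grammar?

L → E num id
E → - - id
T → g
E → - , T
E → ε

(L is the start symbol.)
To compute FOLLOW(L), find every occurrence of L on a right-hand side N → α L β: add FIRST(β) \ {ε}, and if β is empty or nullable also add FOLLOW(N). Iterate to a fixed point.

L is the start symbol, so $ ∈ FOLLOW(L).
L does not occur on any right-hand side.

Taking the union: FOLLOW(L) = { $ }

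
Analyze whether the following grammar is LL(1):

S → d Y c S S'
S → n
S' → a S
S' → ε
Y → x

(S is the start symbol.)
No. Predict set conflict for S': { 'a' }

A grammar is LL(1) if for each non-terminal N with multiple productions, the predict sets of those productions are pairwise disjoint, where PREDICT(N → α) = (FIRST(α) \ {ε}) ∪ (FOLLOW(N) if α ⇒* ε).

Relevant sets:
  FOLLOW(S') = { $, 'a' }

For S:
  PREDICT(S → d Y c S S') = { 'd' }
  PREDICT(S → n) = { 'n' }
For S':
  PREDICT(S' → a S) = { 'a' }
  PREDICT(S' → ε) = { $, 'a' }
Y has a single production, so nothing to check there.

Conflict found: Predict set conflict for S': { 'a' }
The grammar is NOT LL(1).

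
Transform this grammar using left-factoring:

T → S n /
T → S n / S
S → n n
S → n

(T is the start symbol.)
T → S n / T'
T' → ε
T' → S
S → n S'
S' → n
S' → ε

Left-factoring transforms A → αβ₁ | αβ₂ into A → αA' and A' → β₁ | β₂
(α is the longest common prefix among the alternatives). Repeat until
no nonterminal has two alternatives with a common prefix.

Round 1: T has alternatives sharing prefix 'S n /'. Introduce T': T → S n / T'
  Add: T' → ε
  Add: T' → S

Round 2: S has alternatives sharing prefix 'n'. Introduce S': S → n S'
  Add: S' → n
  Add: S' → ε

No remaining common prefixes — done.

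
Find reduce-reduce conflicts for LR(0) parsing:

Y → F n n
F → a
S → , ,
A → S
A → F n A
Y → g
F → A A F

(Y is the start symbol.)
A reduce-reduce conflict occurs when an LR(0) state has two complete items [A → α .] and [B → β .] — both call for a reduction, and with no lookahead the parser cannot choose between them.

Augment with Y' → Y and build the canonical LR(0) collection (I0 = CLOSURE({[Y' → . Y]}), then GOTO on every symbol after a dot until no new states appear). It has 16 states:
  I0: { [A → . F n A], [A → . S], [F → . A A F], [F → . a], [S → . , ,], [Y → . F n n], [Y → . g], [Y' → . Y] }  — shift
  I1: { [S → , . ,] }  — shift
  I2: { [A → . F n A], [A → . S], [F → . A A F], [F → . a], [F → A . A F], [S → . , ,] }  — shift
  I3: { [A → F . n A], [Y → F . n n] }  — shift
  I4: { [A → S .] }  — reduce
  I5: { [Y' → Y .] }  — accept
  I6: { [F → a .] }  — reduce
  I7: { [Y → g .] }  — reduce
  I8: { [A → . F n A], [A → . S], [A → F n . A], [F → . A A F], [F → . a], [S → . , ,], [Y → F n . n] }  — shift
  I9: { [A → . F n A], [A → . S], [A → F n A .], [F → . A A F], [F → . a], [F → A . A F], [S → . , ,] }  — shift, reduce
  I10: { [A → F . n A] }  — shift
  I11: { [Y → F n n .] }  — reduce
  I12: { [A → . F n A], [A → . S], [A → F n . A], [F → . A A F], [F → . a], [S → . , ,] }  — shift
  I13: { [A → . F n A], [A → . S], [F → . A A F], [F → . a], [F → A . A F], [F → A A . F], [S → . , ,] }  — shift
  I14: { [A → F . n A], [F → A A F .] }  — shift, reduce
  I15: { [S → , , .] }  — reduce

No state contains more than one complete item.

Answer: No reduce-reduce conflicts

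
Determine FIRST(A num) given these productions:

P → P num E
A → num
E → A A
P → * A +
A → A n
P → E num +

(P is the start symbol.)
{ 'num' }

FIRST sets of the non-terminals involved (from the grammar, by fixed-point iteration):
  FIRST(A) = { 'num' }

To compute FIRST(A num), process the symbols left to right:
Symbol A is a non-terminal. Add FIRST(A) \ {ε} = { 'num' }
A is not nullable (ε ∉ FIRST(A)), so stop here.
FIRST(A num) = { 'num' }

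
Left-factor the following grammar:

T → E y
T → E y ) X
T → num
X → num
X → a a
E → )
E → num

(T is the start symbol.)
T → E y T'
T' → ε
T' → ) X
T → num
X → num
X → a a
E → )
E → num

Left-factoring transforms A → αβ₁ | αβ₂ into A → αA' and A' → β₁ | β₂
(α is the longest common prefix among the alternatives). Repeat until
no nonterminal has two alternatives with a common prefix.

Round 1: T has alternatives sharing prefix 'E y'. Introduce T': T → E y T'
  Add: T' → ε
  Add: T' → ) X

No remaining common prefixes — done.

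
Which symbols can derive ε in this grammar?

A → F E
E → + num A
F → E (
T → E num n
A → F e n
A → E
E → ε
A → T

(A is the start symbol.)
{ 'A', 'E' }

ε-productions: E → ε
So E is immediately nullable.
A → E: every symbol on the right is nullable, so A is nullable too.
No further non-terminal can be added: every production for the remaining non-terminals contains a terminal or a non-nullable non-terminal.
Nullable = { 'A', 'E' }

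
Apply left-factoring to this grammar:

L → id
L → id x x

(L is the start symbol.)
Left-factoring transforms A → αβ₁ | αβ₂ into A → αA' and A' → β₁ | β₂
(α is the longest common prefix among the alternatives). Repeat until
no nonterminal has two alternatives with a common prefix.

Round 1: L has alternatives sharing prefix 'id'. Introduce L': L → id L'
  Add: L' → ε
  Add: L' → x x

No remaining common prefixes — done.

Resulting grammar:
L → id L'
L' → ε
L' → x x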